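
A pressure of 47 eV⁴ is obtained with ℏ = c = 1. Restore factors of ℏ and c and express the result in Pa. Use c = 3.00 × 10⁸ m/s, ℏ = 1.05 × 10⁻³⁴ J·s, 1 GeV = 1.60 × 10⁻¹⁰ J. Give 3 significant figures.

985 Pa

Pressure is [E]/[L]³ = [E]⁴/(ℏc)³.
1 GeV⁴ → 1/(ℏc)³ × (1 GeV in J)⁴ = 2.10 × 10³⁷ Pa.
Convert the energy scale: 47 eV⁴ = 4.70 × 10⁻³⁵ GeV⁴.
Result: 4.70 × 10⁻³⁵ × 2.10 × 10³⁷ = 985 Pa.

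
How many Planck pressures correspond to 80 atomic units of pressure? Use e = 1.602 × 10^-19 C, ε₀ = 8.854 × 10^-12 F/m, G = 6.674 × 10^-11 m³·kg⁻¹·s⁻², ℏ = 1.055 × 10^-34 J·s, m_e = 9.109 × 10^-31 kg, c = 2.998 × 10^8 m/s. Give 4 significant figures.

5.059 × 10^-99

atomic unit of pressure: P_au = E_h/a₀³ = m_e⁴e¹⁰/((4πε₀)⁵ℏ⁸) = 2.929 × 10^13 Pa
Planck pressure: p_P = c⁷/(ℏG²) = 4.632 × 10^113 Pa
80 × 2.929 × 10^13 / 4.632 × 10^113 = 5.059 × 10^-99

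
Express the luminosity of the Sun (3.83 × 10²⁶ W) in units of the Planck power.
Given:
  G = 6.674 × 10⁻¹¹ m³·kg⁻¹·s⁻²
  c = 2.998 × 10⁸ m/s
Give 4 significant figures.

1.055 × 10⁻²⁶

Planck power: P_P = c⁵/G = 3.629 × 10⁵² W.
3.83 × 10²⁶ / 3.629 × 10⁵² = 1.055 × 10⁻²⁶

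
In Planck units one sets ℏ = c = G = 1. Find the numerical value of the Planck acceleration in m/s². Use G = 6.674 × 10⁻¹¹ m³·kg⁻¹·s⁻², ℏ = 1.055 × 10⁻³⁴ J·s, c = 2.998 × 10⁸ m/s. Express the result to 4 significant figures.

a_P = √(c⁷/(ℏG))
  = √(3.092 × 10¹⁰³)
  = 5.560 × 10⁵¹ m/s²

5.560 × 10⁵¹ m/s²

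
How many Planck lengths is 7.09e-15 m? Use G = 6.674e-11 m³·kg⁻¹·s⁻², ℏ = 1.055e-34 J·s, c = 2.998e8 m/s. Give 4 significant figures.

4.386e20

Planck length: ℓ_P = √(ℏG/c³) = 1.616e-35 m.
7.09e-15 / 1.616e-35 = 4.386e20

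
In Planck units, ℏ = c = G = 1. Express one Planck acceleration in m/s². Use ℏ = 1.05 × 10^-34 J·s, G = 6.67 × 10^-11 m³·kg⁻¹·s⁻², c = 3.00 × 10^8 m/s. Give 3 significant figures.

From ℏ = c = G = 1 the acceleration scale is a_P = √(c⁷/(ℏG)).
  = √(3.12 × 10^103)
  = 5.59 × 10^51 m/s²

5.59 × 10^51 m/s²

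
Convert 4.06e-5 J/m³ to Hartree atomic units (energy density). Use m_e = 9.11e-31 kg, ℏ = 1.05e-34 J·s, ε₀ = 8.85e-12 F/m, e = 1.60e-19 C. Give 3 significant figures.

1.35e-18

atomic unit of energy density: u_au = E_h/a₀³ = m_e⁴e¹⁰/((4πε₀)⁵ℏ⁸) = 3.01e13 J/m³.
4.06e-5 / 3.01e13 = 1.35e-18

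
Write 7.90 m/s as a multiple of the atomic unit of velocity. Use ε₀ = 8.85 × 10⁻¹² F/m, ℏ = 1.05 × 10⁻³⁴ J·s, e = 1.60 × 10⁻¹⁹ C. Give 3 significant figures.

3.60 × 10⁻⁶

atomic unit of velocity: v_au = e²/(4πε₀ℏ) = 2.19 × 10⁶ m/s.
7.90 / 2.19 × 10⁶ = 3.60 × 10⁻⁶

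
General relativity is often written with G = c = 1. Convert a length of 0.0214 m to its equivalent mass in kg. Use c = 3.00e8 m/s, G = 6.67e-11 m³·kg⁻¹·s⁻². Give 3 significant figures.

Length → mass via c²/G.
0.0214 m × (c²/G) = 2.89e25 kg

2.89e25 kg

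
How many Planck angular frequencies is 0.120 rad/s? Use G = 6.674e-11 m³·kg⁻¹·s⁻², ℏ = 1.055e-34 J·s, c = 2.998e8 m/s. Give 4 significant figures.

Planck angular frequency: ω_P = √(c⁵/(ℏG)) = 1.855e43 rad/s.
0.120 / 1.855e43 = 6.470e-45

6.470e-45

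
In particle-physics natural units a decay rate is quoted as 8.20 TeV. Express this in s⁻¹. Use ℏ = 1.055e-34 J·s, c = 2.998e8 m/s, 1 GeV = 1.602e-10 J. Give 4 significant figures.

A rate is [E]/ℏ; divide by ℏ.
1 GeV → 1/ℏ × (1 GeV in J) = 1.518e24 s⁻¹.
Convert the energy scale: 8.20 TeV = 8.20e3 GeV.
Result: 8.20e3 × 1.518e24 = 1.245e28 s⁻¹.

1.245e28 s⁻¹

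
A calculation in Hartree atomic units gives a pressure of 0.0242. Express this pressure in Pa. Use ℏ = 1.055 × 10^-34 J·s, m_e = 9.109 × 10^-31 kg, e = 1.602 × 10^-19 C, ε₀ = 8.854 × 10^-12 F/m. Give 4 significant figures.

7.089 × 10^11 Pa

One atomic unit of pressure: P_au = E_h/a₀³ = m_e⁴e¹⁰/((4πε₀)⁵ℏ⁸) = 2.929 × 10^13 Pa.
0.0242 × 2.929 × 10^13 Pa = 7.089 × 10^11 Pa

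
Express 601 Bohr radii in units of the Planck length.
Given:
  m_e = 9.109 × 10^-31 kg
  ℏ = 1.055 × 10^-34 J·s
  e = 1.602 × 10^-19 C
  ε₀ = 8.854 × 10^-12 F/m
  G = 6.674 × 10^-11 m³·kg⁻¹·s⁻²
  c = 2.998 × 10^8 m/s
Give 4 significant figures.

Bohr radius: a₀ = 4πε₀ℏ²/(m_e e²) = 5.297 × 10^-11 m
Planck length: ℓ_P = √(ℏG/c³) = 1.616 × 10^-35 m
601 × 5.297 × 10^-11 / 1.616 × 10^-35 = 1.970 × 10^27

1.970 × 10^27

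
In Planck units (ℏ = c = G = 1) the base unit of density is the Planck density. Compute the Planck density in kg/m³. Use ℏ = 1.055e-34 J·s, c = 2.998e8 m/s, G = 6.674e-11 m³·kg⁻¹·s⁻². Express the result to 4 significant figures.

5.154e96 kg/m³

ρ_P = c⁵/(ℏG²)
  = 2.422e42 / 4.699e-55
  = 5.154e96 kg/m³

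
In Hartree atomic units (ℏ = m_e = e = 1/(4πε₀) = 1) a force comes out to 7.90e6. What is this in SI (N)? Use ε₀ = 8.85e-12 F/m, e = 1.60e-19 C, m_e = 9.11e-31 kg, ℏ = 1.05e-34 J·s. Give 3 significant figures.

0.658 N

One atomic unit of force: F_au = E_h/a₀ = m_e²e⁶/((4πε₀)³ℏ⁴) = 8.33e-8 N.
7.90e6 × 8.33e-8 N = 0.658 N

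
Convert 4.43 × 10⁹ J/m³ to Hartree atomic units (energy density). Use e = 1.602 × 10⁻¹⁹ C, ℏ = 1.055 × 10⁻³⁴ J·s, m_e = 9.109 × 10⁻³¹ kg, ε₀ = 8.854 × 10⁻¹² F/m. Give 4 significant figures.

1.512 × 10⁻⁴

atomic unit of energy density: u_au = E_h/a₀³ = m_e⁴e¹⁰/((4πε₀)⁵ℏ⁸) = 2.929 × 10¹³ J/m³.
4.43 × 10⁹ / 2.929 × 10¹³ = 1.512 × 10⁻⁴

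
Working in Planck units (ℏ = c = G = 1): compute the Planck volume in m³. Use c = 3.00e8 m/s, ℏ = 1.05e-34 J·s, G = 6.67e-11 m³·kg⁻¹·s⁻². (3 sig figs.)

4.18e-105 m³

Dimensional analysis gives V_P = (ℏG/c³)^(3/2).
  = √(1.75e-209)
  = 4.18e-105 m³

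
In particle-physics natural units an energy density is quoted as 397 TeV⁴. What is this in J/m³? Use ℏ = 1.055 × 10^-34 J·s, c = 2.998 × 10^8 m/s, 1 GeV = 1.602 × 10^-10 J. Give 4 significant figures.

8.264 × 10^51 J/m³

[E]/[L]³ = [E]⁴/(ℏc)³; restore (ℏc)⁻³.
1 GeV⁴ → 1/(ℏc)³ × (1 GeV in J)⁴ = 2.082 × 10^37 J/m³.
Convert the energy scale: 397 TeV⁴ = 3.97 × 10^14 GeV⁴.
Result: 3.97 × 10^14 × 2.082 × 10^37 = 8.264 × 10^51 J/m³.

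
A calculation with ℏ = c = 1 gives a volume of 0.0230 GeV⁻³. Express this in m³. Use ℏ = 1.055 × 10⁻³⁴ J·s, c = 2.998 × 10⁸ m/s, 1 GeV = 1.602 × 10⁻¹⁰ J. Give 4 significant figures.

Volume is [L]³ = [E]⁻³·(ℏc)³.
1 GeV⁻³ → (ℏc)³ × (1 GeV in J)⁻³ = 7.696 × 10⁻⁴⁸ m³.
Result: 0.0230 × 7.696 × 10⁻⁴⁸ = 1.770 × 10⁻⁴⁹ m³.

1.770 × 10⁻⁴⁹ m³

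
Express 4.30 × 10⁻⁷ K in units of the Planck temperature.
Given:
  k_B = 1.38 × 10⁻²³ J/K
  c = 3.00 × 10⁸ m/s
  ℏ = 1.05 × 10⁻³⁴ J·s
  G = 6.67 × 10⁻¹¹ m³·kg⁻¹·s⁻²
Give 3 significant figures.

Planck temperature: T_P = √(ℏc⁵/G) / k_B = 1.42 × 10³² K.
4.30 × 10⁻⁷ / 1.42 × 10³² = 3.03 × 10⁻³⁹

3.03 × 10⁻³⁹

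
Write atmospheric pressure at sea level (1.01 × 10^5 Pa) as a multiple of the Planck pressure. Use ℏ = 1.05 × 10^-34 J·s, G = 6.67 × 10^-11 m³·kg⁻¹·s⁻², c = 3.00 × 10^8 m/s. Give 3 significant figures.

Planck pressure: p_P = c⁷/(ℏG²) = 4.68 × 10^113 Pa.
1.01 × 10^5 / 4.68 × 10^113 = 2.16 × 10^-109

2.16 × 10^-109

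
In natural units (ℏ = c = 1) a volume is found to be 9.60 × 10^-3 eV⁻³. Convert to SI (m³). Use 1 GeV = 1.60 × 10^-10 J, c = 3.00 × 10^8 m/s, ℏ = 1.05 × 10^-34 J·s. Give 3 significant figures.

Volume is [L]³ = [E]⁻³·(ℏc)³.
1 GeV⁻³ → (ℏc)³ × (1 GeV in J)⁻³ = 7.63 × 10^-48 m³.
Convert the energy scale: 9.60 × 10^-3 eV⁻³ = 9.60 × 10^24 GeV⁻³.
Result: 9.60 × 10^24 × 7.63 × 10^-48 = 7.33 × 10^-23 m³.

7.33 × 10^-23 m³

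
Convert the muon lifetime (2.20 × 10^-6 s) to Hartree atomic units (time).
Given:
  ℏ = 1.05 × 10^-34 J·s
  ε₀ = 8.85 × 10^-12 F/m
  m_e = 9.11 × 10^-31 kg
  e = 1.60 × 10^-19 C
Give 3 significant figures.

9.17 × 10^10

atomic unit of time: τ_au = (4πε₀)²ℏ³/(m_e e⁴) = 2.40 × 10^-17 s.
2.20 × 10^-6 / 2.40 × 10^-17 = 9.17 × 10^10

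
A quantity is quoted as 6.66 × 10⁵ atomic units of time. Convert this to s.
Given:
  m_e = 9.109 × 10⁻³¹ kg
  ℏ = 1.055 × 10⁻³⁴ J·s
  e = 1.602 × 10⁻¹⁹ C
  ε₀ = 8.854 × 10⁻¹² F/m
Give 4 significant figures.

1.614 × 10⁻¹¹ s

One atomic unit of time: τ_au = (4πε₀)²ℏ³/(m_e e⁴) = 2.423 × 10⁻¹⁷ s.
6.66 × 10⁵ × 2.423 × 10⁻¹⁷ s = 1.614 × 10⁻¹¹ s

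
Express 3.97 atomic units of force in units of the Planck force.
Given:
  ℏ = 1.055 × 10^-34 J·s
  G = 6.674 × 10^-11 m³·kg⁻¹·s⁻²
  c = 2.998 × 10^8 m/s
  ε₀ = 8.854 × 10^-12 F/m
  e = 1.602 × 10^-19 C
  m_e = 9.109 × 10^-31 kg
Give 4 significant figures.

atomic unit of force: F_au = E_h/a₀ = m_e²e⁶/((4πε₀)³ℏ⁴) = 8.220 × 10^-8 N
Planck force: F_P = c⁴/G = 1.210 × 10^44 N
3.97 × 8.220 × 10^-8 / 1.210 × 10^44 = 2.696 × 10^-51

2.696 × 10^-51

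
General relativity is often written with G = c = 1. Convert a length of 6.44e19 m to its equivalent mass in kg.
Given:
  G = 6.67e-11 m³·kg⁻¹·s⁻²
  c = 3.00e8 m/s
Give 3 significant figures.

8.69e46 kg

Length → mass via c²/G.
6.44e19 m × (c²/G) = 8.69e46 kg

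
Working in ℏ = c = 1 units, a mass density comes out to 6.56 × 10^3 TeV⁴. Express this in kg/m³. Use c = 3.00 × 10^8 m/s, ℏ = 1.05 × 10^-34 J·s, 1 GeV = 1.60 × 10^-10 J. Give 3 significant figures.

Mass density is [E]/(c²[L]³) = [E]⁴/(ℏ³c⁵).
1 GeV⁴ → 1/(ℏ³c⁵) × (1 GeV in J)⁴ = 2.33 × 10^20 kg/m³.
Convert the energy scale: 6.56 × 10^3 TeV⁴ = 6.56 × 10^15 GeV⁴.
Result: 6.56 × 10^15 × 2.33 × 10^20 = 1.53 × 10^36 kg/m³.

1.53 × 10^36 kg/m³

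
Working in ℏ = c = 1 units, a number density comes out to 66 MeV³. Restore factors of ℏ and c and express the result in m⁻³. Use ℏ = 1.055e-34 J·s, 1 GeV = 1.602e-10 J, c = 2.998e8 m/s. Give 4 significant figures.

Number density is [L]⁻³ = [E]³/(ℏc)³.
1 GeV³ → 1/(ℏc)³ × (1 GeV in J)³ = 1.299e47 m⁻³.
Convert the energy scale: 66 MeV³ = 6.60e-8 GeV³.
Result: 6.60e-8 × 1.299e47 = 8.576e39 m⁻³.

8.576e39 m⁻³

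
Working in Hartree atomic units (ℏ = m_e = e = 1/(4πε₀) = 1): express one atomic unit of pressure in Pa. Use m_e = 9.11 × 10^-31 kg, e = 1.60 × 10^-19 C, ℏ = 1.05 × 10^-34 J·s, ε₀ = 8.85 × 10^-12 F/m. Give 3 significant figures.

Dimensional analysis gives P_au = E_h/a₀³ = m_e⁴e¹⁰/((4πε₀)⁵ℏ⁸).
E_h = 4.38 × 10^-18 J
a₀ = 5.26 × 10^-11 m
E_h/a₀³ = 3.01 × 10^13 Pa

3.01 × 10^13 Pa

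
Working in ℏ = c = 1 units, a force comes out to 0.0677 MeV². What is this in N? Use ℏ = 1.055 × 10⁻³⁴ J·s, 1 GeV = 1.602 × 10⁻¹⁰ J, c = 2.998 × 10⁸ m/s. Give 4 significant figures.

Force is [E]/[L] = [E]²/(ℏc); restore (ℏc)⁻¹.
1 GeV² → 1/(ℏc) × (1 GeV in J)² = 8.114 × 10⁵ N.
Convert the energy scale: 0.0677 MeV² = 6.77 × 10⁻⁸ GeV².
Result: 6.77 × 10⁻⁸ × 8.114 × 10⁵ = 0.05493 N.

0.05493 N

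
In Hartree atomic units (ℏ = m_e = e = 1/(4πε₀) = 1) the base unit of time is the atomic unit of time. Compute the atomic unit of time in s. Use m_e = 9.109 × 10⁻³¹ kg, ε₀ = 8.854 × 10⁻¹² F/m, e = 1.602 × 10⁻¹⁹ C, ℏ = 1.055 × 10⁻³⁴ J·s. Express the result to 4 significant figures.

2.423 × 10⁻¹⁷ s

τ_au = (4πε₀)²ℏ³/(m_e e⁴)
E_h = 4.354 × 10⁻¹⁸ J
ℏ/E_h = 2.423 × 10⁻¹⁷ s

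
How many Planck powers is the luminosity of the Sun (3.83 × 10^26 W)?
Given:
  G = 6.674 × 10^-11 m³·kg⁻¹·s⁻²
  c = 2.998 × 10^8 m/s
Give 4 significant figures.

1.055 × 10^-26

Planck power: P_P = c⁵/G = 3.629 × 10^52 W.
3.83 × 10^26 / 3.629 × 10^52 = 1.055 × 10^-26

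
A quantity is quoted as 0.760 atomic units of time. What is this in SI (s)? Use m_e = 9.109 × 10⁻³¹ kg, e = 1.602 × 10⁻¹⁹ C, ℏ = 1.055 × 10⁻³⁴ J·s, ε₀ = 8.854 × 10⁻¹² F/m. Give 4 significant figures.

1.841 × 10⁻¹⁷ s

One atomic unit of time: τ_au = (4πε₀)²ℏ³/(m_e e⁴) = 2.423 × 10⁻¹⁷ s.
0.760 × 2.423 × 10⁻¹⁷ s = 1.841 × 10⁻¹⁷ s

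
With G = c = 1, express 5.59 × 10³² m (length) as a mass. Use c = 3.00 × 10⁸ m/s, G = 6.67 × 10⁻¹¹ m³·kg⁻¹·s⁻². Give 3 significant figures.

7.54 × 10⁵⁹ kg

Length → mass via c²/G.
5.59 × 10³² m × (c²/G) = 7.54 × 10⁵⁹ kg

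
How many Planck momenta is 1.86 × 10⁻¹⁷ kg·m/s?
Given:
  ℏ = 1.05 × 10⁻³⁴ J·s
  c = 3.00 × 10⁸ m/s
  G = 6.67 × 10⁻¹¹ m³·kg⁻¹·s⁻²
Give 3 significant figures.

2.85 × 10⁻¹⁸

Planck momentum: p_P = √(ℏc³/G) = 6.52 kg·m/s.
1.86 × 10⁻¹⁷ / 6.52 = 2.85 × 10⁻¹⁸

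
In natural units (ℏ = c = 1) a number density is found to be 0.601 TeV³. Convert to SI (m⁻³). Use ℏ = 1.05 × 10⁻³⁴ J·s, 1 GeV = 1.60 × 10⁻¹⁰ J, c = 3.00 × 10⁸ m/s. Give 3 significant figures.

Number density is [L]⁻³ = [E]³/(ℏc)³.
1 GeV³ → 1/(ℏc)³ × (1 GeV in J)³ = 1.31 × 10⁴⁷ m⁻³.
Convert the energy scale: 0.601 TeV³ = 6.01 × 10⁸ GeV³.
Result: 6.01 × 10⁸ × 1.31 × 10⁴⁷ = 7.88 × 10⁵⁵ m⁻³.

7.88 × 10⁵⁵ m⁻³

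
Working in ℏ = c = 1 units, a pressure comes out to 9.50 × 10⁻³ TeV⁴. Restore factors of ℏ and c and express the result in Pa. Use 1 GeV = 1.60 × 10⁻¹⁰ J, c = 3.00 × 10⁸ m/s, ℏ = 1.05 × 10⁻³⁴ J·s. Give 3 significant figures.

Pressure is [E]/[L]³ = [E]⁴/(ℏc)³.
1 GeV⁴ → 1/(ℏc)³ × (1 GeV in J)⁴ = 2.10 × 10³⁷ Pa.
Convert the energy scale: 9.50 × 10⁻³ TeV⁴ = 9.50 × 10⁹ GeV⁴.
Result: 9.50 × 10⁹ × 2.10 × 10³⁷ = 1.99 × 10⁴⁷ Pa.

1.99 × 10⁴⁷ Pa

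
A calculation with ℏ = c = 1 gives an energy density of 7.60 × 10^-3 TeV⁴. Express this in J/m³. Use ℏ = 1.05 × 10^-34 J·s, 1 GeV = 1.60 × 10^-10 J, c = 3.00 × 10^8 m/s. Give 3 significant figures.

[E]/[L]³ = [E]⁴/(ℏc)³; restore (ℏc)⁻³.
1 GeV⁴ → 1/(ℏc)³ × (1 GeV in J)⁴ = 2.10 × 10^37 J/m³.
Convert the energy scale: 7.60 × 10^-3 TeV⁴ = 7.60 × 10^9 GeV⁴.
Result: 7.60 × 10^9 × 2.10 × 10^37 = 1.59 × 10^47 J/m³.

1.59 × 10^47 J/m³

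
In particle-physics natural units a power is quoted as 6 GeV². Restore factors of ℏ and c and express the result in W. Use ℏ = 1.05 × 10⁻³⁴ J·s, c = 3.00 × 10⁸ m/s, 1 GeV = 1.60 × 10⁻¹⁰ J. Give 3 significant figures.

1.46 × 10¹⁵ W

Power is [E]/[T] = [E]²/ℏ.
1 GeV² → 1/ℏ × (1 GeV in J)² = 2.44 × 10¹⁴ W.
Result: 6 × 2.44 × 10¹⁴ = 1.46 × 10¹⁵ W.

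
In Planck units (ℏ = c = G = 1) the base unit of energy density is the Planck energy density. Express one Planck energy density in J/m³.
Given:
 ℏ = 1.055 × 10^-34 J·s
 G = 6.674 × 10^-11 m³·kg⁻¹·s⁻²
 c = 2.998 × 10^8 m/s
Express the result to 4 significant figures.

4.632 × 10^113 J/m³

u_P = c⁷/(ℏG²)
  = 2.177 × 10^59 / 4.699 × 10^-55
  = 4.632 × 10^113 J/m³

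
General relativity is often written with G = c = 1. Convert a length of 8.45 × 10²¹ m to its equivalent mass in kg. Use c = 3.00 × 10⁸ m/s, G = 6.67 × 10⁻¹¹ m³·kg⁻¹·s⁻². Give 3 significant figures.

Length → mass via c²/G.
8.45 × 10²¹ m × (c²/G) = 1.14 × 10⁴⁹ kg

1.14 × 10⁴⁹ kg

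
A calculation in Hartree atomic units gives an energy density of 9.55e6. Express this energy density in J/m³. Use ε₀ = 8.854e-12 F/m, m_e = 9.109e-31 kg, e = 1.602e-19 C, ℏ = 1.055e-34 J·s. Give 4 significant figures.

One atomic unit of energy density: u_au = E_h/a₀³ = m_e⁴e¹⁰/((4πε₀)⁵ℏ⁸) = 2.929e13 J/m³.
9.55e6 × 2.929e13 J/m³ = 2.797e20 J/m³

2.797e20 J/m³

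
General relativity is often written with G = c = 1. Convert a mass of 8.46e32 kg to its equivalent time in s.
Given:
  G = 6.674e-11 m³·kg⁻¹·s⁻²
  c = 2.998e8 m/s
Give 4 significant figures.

2.095e-3 s

Mass → time via G/c³.
8.46e32 kg × (G/c³) = 2.095e-3 s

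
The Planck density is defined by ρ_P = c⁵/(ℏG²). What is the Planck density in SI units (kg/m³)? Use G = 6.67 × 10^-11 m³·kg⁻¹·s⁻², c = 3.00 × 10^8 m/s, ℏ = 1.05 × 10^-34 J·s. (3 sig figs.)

ρ_P = c⁵/(ℏG²)
  = 2.43 × 10^42 / 4.67 × 10^-55
  = 5.20 × 10^96 kg/m³

5.20 × 10^96 kg/m³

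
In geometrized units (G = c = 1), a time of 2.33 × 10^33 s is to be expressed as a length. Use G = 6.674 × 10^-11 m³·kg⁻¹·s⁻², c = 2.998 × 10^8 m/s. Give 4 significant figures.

Time → length via c.
2.33 × 10^33 s × (c) = 6.985 × 10^41 m

6.985 × 10^41 m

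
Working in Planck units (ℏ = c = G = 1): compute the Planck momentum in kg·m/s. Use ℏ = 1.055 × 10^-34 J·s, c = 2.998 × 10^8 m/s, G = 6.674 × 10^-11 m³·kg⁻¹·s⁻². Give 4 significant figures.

6.527 kg·m/s

From ℏ = c = G = 1 the momentum scale is p_P = √(ℏc³/G).
  = √(42.60)
  = 6.527 kg·m/s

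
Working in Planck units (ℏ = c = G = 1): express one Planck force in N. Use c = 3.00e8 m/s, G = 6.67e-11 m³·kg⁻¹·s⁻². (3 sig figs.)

1.21e44 N

Dimensional analysis gives F_P = c⁴/G.
  = 8.10e33 / 6.67e-11
  = 1.21e44 N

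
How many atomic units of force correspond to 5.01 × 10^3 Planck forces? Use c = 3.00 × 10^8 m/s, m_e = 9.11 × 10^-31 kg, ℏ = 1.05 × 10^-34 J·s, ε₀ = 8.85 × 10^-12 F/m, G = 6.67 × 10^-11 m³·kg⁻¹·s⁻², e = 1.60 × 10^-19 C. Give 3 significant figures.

7.31 × 10^54

Planck force: F_P = c⁴/G = 1.21 × 10^44 N
atomic unit of force: F_au = E_h/a₀ = m_e²e⁶/((4πε₀)³ℏ⁴) = 8.33 × 10^-8 N
5.01 × 10^3 × 1.21 × 10^44 / 8.33 × 10^-8 = 7.31 × 10^54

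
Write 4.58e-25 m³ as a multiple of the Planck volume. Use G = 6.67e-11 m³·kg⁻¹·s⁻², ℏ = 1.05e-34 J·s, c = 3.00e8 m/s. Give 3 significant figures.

1.10e80

Planck volume: V_P = (ℏG/c³)^(3/2) = 4.18e-105 m³.
4.58e-25 / 4.18e-105 = 1.10e80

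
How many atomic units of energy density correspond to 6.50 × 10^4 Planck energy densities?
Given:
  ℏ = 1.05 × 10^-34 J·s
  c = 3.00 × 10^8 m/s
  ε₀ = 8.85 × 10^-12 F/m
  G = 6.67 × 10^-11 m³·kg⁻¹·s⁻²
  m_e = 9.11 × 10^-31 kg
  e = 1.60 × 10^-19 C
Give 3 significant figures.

Planck energy density: u_P = c⁷/(ℏG²) = 4.68 × 10^113 J/m³
atomic unit of energy density: u_au = E_h/a₀³ = m_e⁴e¹⁰/((4πε₀)⁵ℏ⁸) = 3.01 × 10^13 J/m³
6.50 × 10^4 × 4.68 × 10^113 / 3.01 × 10^13 = 1.01 × 10^105

1.01 × 10^105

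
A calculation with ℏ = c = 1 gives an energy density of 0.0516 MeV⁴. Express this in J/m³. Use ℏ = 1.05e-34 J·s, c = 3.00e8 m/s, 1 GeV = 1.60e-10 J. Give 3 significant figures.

1.08e24 J/m³

[E]/[L]³ = [E]⁴/(ℏc)³; restore (ℏc)⁻³.
1 GeV⁴ → 1/(ℏc)³ × (1 GeV in J)⁴ = 2.10e37 J/m³.
Convert the energy scale: 0.0516 MeV⁴ = 5.16e-14 GeV⁴.
Result: 5.16e-14 × 2.10e37 = 1.08e24 J/m³.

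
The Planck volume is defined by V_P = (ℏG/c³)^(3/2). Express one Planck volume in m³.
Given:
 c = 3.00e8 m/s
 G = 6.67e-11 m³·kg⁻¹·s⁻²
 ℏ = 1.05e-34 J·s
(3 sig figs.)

V_P = (ℏG/c³)^(3/2)
  = √(1.75e-209)
  = 4.18e-105 m³

4.18e-105 m³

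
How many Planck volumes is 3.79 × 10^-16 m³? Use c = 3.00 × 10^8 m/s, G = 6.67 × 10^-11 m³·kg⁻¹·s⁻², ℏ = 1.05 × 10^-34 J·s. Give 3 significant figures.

Planck volume: V_P = (ℏG/c³)^(3/2) = 4.18 × 10^-105 m³.
3.79 × 10^-16 / 4.18 × 10^-105 = 9.07 × 10^88

9.07 × 10^88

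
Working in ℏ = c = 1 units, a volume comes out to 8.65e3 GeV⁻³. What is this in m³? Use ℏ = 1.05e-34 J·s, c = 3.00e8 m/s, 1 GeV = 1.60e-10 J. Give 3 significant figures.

6.60e-44 m³

Volume is [L]³ = [E]⁻³·(ℏc)³.
1 GeV⁻³ → (ℏc)³ × (1 GeV in J)⁻³ = 7.63e-48 m³.
Result: 8.65e3 × 7.63e-48 = 6.60e-44 m³.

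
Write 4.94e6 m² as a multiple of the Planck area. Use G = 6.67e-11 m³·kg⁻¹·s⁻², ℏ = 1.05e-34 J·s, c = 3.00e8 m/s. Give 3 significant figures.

1.90e76

Planck area: A_P = ℏG/c³ = 2.59e-70 m².
4.94e6 / 2.59e-70 = 1.90e76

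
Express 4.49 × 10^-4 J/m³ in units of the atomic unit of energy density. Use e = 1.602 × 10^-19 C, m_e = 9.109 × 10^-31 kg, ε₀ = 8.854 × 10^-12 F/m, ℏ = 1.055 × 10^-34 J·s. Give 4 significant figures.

1.533 × 10^-17

atomic unit of energy density: u_au = E_h/a₀³ = m_e⁴e¹⁰/((4πε₀)⁵ℏ⁸) = 2.929 × 10^13 J/m³.
4.49 × 10^-4 / 2.929 × 10^13 = 1.533 × 10^-17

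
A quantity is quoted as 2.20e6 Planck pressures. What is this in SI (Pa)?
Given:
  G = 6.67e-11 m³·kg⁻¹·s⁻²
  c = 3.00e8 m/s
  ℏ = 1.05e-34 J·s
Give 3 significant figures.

1.03e120 Pa

One Planck pressure: p_P = c⁷/(ℏG²) = 4.68e113 Pa.
2.20e6 × 4.68e113 Pa = 1.03e120 Pa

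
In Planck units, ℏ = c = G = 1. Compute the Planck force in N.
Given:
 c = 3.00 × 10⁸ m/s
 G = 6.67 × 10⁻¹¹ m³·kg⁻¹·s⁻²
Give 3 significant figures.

The unique combination of the constants set to 1 with dimensions of force is F_P = c⁴/G.
  = 8.10 × 10³³ / 6.67 × 10⁻¹¹
  = 1.21 × 10⁴⁴ N

1.21 × 10⁴⁴ N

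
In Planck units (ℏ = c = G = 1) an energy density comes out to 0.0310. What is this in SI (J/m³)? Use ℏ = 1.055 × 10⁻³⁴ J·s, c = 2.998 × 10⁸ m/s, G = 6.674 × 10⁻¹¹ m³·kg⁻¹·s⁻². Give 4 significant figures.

One Planck energy density: u_P = c⁷/(ℏG²) = 4.632 × 10¹¹³ J/m³.
0.0310 × 4.632 × 10¹¹³ J/m³ = 1.436 × 10¹¹² J/m³

1.436 × 10¹¹² J/m³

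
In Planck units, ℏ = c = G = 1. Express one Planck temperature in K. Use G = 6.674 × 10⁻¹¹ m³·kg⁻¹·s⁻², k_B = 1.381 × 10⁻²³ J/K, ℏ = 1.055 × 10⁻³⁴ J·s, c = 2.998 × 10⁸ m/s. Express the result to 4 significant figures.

1.417 × 10³² K

Dimensional analysis gives T_P = √(ℏc⁵/G) / k_B.
  = √(3.828 × 10¹⁸) × 7.241 × 10²²
  = 1.417 × 10³² K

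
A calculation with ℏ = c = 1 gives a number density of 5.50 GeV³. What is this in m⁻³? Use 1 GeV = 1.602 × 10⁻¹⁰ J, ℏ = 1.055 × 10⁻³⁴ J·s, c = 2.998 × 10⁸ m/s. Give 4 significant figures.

7.147 × 10⁴⁷ m⁻³

Number density is [L]⁻³ = [E]³/(ℏc)³.
1 GeV³ → 1/(ℏc)³ × (1 GeV in J)³ = 1.299 × 10⁴⁷ m⁻³.
Result: 5.50 × 1.299 × 10⁴⁷ = 7.147 × 10⁴⁷ m⁻³.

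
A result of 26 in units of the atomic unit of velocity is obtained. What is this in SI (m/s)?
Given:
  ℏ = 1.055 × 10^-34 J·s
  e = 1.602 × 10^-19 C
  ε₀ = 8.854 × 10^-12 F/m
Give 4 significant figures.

5.685 × 10^7 m/s

One atomic unit of velocity: v_au = e²/(4πε₀ℏ) = 2.186 × 10^6 m/s.
26 × 2.186 × 10^6 m/s = 5.685 × 10^7 m/s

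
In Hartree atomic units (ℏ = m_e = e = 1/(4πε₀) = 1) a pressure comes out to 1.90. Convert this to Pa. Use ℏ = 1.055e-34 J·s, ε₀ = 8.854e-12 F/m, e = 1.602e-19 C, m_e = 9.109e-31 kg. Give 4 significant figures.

5.565e13 Pa

One atomic unit of pressure: P_au = E_h/a₀³ = m_e⁴e¹⁰/((4πε₀)⁵ℏ⁸) = 2.929e13 Pa.
1.90 × 2.929e13 Pa = 5.565e13 Pa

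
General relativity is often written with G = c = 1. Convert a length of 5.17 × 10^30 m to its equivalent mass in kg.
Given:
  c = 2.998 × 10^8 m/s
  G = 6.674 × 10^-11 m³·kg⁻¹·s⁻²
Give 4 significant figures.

6.963 × 10^57 kg

Length → mass via c²/G.
5.17 × 10^30 m × (c²/G) = 6.963 × 10^57 kg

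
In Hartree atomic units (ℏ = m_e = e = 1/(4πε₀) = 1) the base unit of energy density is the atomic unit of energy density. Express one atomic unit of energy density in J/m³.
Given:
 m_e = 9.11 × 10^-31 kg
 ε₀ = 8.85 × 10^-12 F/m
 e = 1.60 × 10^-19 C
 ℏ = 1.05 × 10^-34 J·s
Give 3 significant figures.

3.01 × 10^13 J/m³

u_au = E_h/a₀³ = m_e⁴e¹⁰/((4πε₀)⁵ℏ⁸)
E_h = 4.38 × 10^-18 J
a₀ = 5.26 × 10^-11 m
E_h/a₀³ = 3.01 × 10^13 J/m³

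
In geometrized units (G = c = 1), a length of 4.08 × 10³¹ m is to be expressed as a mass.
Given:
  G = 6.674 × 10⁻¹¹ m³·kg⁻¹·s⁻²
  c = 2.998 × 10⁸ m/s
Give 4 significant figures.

5.495 × 10⁵⁸ kg

Length → mass via c²/G.
4.08 × 10³¹ m × (c²/G) = 5.495 × 10⁵⁸ kg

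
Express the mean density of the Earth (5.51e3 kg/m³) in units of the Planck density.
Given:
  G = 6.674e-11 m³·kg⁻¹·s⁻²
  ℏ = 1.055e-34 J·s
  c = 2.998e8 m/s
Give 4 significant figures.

1.069e-93

Planck density: ρ_P = c⁵/(ℏG²) = 5.154e96 kg/m³.
5.51e3 / 5.154e96 = 1.069e-93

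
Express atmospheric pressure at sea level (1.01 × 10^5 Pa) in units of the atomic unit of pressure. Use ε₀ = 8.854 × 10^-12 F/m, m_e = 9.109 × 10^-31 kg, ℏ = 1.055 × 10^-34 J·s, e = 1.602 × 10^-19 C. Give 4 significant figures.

3.448 × 10^-9

atomic unit of pressure: P_au = E_h/a₀³ = m_e⁴e¹⁰/((4πε₀)⁵ℏ⁸) = 2.929 × 10^13 Pa.
1.01 × 10^5 / 2.929 × 10^13 = 3.448 × 10^-9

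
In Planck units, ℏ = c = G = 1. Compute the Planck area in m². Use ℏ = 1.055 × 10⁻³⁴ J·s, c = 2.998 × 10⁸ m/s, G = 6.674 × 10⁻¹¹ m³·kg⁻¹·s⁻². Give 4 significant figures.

2.613 × 10⁻⁷⁰ m²

From ℏ = c = G = 1 the area scale is A_P = ℏG/c³.
  = 7.041 × 10⁻⁴⁵ / 2.695 × 10²⁵
  = 2.613 × 10⁻⁷⁰ m²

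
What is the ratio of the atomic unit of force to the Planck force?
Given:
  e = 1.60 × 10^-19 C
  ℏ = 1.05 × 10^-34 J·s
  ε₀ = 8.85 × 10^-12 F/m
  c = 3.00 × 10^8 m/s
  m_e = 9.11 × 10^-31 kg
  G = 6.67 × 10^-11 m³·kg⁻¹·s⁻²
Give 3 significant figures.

6.86 × 10^-52

atomic unit of force: F_au = E_h/a₀ = m_e²e⁶/((4πε₀)³ℏ⁴) = 8.33 × 10^-8 N
Planck force: F_P = c⁴/G = 1.21 × 10^44 N
ratio = 8.33 × 10^-8 / 1.21 × 10^44 = 6.86 × 10^-52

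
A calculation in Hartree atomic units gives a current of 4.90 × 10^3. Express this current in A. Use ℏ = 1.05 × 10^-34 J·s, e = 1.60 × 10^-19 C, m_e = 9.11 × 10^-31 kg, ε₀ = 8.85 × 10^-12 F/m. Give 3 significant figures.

One atomic unit of electric current: I_au = e E_h/ℏ = m_e e⁵/((4πε₀)²ℏ³) = 6.67 × 10^-3 A.
4.90 × 10^3 × 6.67 × 10^-3 A = 32.7 A

32.7 A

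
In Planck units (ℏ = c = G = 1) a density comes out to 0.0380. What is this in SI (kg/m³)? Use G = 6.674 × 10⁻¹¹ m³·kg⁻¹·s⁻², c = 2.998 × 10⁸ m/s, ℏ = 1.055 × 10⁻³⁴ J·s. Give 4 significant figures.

1.958 × 10⁹⁵ kg/m³

One Planck density: ρ_P = c⁵/(ℏG²) = 5.154 × 10⁹⁶ kg/m³.
0.0380 × 5.154 × 10⁹⁶ kg/m³ = 1.958 × 10⁹⁵ kg/m³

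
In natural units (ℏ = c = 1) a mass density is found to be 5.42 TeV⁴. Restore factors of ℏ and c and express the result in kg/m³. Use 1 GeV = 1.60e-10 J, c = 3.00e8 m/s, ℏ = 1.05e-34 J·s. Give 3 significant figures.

1.26e33 kg/m³

Mass density is [E]/(c²[L]³) = [E]⁴/(ℏ³c⁵).
1 GeV⁴ → 1/(ℏ³c⁵) × (1 GeV in J)⁴ = 2.33e20 kg/m³.
Convert the energy scale: 5.42 TeV⁴ = 5.42e12 GeV⁴.
Result: 5.42e12 × 2.33e20 = 1.26e33 kg/m³.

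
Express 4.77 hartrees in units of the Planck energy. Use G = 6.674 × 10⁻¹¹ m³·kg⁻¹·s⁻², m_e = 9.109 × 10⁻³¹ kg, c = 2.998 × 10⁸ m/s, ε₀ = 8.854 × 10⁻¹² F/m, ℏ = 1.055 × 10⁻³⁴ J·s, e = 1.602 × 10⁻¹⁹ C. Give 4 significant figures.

hartree: E_h = m_e e⁴/(4πε₀ℏ)² = 4.354 × 10⁻¹⁸ J
Planck energy: E_P = √(ℏc⁵/G) = 1.957 × 10⁹ J
4.77 × 4.354 × 10⁻¹⁸ / 1.957 × 10⁹ = 1.062 × 10⁻²⁶

1.062 × 10⁻²⁶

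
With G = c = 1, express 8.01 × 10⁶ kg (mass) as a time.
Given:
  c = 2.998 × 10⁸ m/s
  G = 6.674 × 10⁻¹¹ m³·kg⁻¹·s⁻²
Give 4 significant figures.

1.984 × 10⁻²⁹ s

Mass → time via G/c³.
8.01 × 10⁶ kg × (G/c³) = 1.984 × 10⁻²⁹ s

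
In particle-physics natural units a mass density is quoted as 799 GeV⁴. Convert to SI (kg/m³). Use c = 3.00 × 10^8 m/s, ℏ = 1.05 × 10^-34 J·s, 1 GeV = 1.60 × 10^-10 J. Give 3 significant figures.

Mass density is [E]/(c²[L]³) = [E]⁴/(ℏ³c⁵).
1 GeV⁴ → 1/(ℏ³c⁵) × (1 GeV in J)⁴ = 2.33 × 10^20 kg/m³.
Result: 799 × 2.33 × 10^20 = 1.86 × 10^23 kg/m³.

1.86 × 10^23 kg/m³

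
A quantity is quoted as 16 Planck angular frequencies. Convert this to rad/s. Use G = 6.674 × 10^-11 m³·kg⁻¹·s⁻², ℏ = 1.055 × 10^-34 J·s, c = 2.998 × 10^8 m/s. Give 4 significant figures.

One Planck angular frequency: ω_P = √(c⁵/(ℏG)) = 1.855 × 10^43 rad/s.
16 × 1.855 × 10^43 rad/s = 2.967 × 10^44 rad/s

2.967 × 10^44 rad/s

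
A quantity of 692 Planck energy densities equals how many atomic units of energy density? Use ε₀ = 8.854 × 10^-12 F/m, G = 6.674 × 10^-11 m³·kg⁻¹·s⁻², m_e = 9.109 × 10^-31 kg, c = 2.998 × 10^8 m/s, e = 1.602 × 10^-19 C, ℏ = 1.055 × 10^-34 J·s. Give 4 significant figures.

Planck energy density: u_P = c⁷/(ℏG²) = 4.632 × 10^113 J/m³
atomic unit of energy density: u_au = E_h/a₀³ = m_e⁴e¹⁰/((4πε₀)⁵ℏ⁸) = 2.929 × 10^13 J/m³
692 × 4.632 × 10^113 / 2.929 × 10^13 = 1.094 × 10^103

1.094 × 10^103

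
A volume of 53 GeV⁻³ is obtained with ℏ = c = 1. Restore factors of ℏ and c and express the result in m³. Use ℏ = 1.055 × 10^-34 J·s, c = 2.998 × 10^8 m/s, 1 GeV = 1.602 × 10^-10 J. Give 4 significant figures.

4.079 × 10^-46 m³

Volume is [L]³ = [E]⁻³·(ℏc)³.
1 GeV⁻³ → (ℏc)³ × (1 GeV in J)⁻³ = 7.696 × 10^-48 m³.
Result: 53 × 7.696 × 10^-48 = 4.079 × 10^-46 m³.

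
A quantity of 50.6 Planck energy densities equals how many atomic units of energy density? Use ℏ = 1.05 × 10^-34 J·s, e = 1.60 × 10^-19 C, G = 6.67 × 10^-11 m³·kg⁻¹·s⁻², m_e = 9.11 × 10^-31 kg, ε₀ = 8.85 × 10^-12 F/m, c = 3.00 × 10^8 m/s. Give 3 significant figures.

7.86 × 10^101

Planck energy density: u_P = c⁷/(ℏG²) = 4.68 × 10^113 J/m³
atomic unit of energy density: u_au = E_h/a₀³ = m_e⁴e¹⁰/((4πε₀)⁵ℏ⁸) = 3.01 × 10^13 J/m³
50.6 × 4.68 × 10^113 / 3.01 × 10^13 = 7.86 × 10^101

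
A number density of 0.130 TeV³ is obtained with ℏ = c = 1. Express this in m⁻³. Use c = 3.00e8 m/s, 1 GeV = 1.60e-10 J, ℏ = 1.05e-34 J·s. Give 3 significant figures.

Number density is [L]⁻³ = [E]³/(ℏc)³.
1 GeV³ → 1/(ℏc)³ × (1 GeV in J)³ = 1.31e47 m⁻³.
Convert the energy scale: 0.130 TeV³ = 1.30e8 GeV³.
Result: 1.30e8 × 1.31e47 = 1.70e55 m⁻³.

1.70e55 m⁻³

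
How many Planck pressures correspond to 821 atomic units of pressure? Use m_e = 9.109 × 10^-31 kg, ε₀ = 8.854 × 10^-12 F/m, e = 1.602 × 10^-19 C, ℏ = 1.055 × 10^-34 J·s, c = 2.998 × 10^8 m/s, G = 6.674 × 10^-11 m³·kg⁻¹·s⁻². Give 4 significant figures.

atomic unit of pressure: P_au = E_h/a₀³ = m_e⁴e¹⁰/((4πε₀)⁵ℏ⁸) = 2.929 × 10^13 Pa
Planck pressure: p_P = c⁷/(ℏG²) = 4.632 × 10^113 Pa
821 × 2.929 × 10^13 / 4.632 × 10^113 = 5.191 × 10^-98

5.191 × 10^-98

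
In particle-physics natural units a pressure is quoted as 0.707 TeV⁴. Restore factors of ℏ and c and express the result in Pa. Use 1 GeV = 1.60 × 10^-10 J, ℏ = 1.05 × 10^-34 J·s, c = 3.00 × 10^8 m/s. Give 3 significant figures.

Pressure is [E]/[L]³ = [E]⁴/(ℏc)³.
1 GeV⁴ → 1/(ℏc)³ × (1 GeV in J)⁴ = 2.10 × 10^37 Pa.
Convert the energy scale: 0.707 TeV⁴ = 7.07 × 10^11 GeV⁴.
Result: 7.07 × 10^11 × 2.10 × 10^37 = 1.48 × 10^49 Pa.

1.48 × 10^49 Pa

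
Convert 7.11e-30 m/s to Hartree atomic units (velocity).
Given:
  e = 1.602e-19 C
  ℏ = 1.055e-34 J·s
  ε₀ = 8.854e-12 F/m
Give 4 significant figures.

3.252e-36

atomic unit of velocity: v_au = e²/(4πε₀ℏ) = 2.186e6 m/s.
7.11e-30 / 2.186e6 = 3.252e-36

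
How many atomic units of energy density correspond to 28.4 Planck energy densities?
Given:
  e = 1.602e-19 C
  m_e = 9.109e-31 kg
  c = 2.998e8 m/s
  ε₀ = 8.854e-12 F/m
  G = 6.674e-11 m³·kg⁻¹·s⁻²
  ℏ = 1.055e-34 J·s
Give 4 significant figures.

4.491e101

Planck energy density: u_P = c⁷/(ℏG²) = 4.632e113 J/m³
atomic unit of energy density: u_au = E_h/a₀³ = m_e⁴e¹⁰/((4πε₀)⁵ℏ⁸) = 2.929e13 J/m³
28.4 × 4.632e113 / 2.929e13 = 4.491e101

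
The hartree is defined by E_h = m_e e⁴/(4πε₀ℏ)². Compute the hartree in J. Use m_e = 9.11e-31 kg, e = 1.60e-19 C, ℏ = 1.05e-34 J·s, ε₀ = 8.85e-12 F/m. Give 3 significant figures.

4.38e-18 J

E_h = m_e e⁴/(4πε₀ℏ)²
  = 5.97e-106 / 1.36e-88
  = 4.38e-18 J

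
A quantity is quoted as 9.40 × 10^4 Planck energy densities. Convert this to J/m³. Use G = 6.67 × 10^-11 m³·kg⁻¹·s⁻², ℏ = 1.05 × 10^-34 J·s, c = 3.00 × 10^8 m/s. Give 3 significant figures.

One Planck energy density: u_P = c⁷/(ℏG²) = 4.68 × 10^113 J/m³.
9.40 × 10^4 × 4.68 × 10^113 J/m³ = 4.40 × 10^118 J/m³

4.40 × 10^118 J/m³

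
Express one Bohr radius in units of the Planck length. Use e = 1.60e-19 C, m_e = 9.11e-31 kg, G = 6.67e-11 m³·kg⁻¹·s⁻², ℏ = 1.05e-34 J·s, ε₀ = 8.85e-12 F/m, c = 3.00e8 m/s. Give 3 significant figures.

Bohr radius: a₀ = 4πε₀ℏ²/(m_e e²) = 5.26e-11 m
Planck length: ℓ_P = √(ℏG/c³) = 1.61e-35 m
ratio = 5.26e-11 / 1.61e-35 = 3.26e24

3.26e24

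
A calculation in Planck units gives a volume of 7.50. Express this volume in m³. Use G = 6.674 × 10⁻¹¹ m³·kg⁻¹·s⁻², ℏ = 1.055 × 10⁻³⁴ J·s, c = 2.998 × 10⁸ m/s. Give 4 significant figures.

One Planck volume: V_P = (ℏG/c³)^(3/2) = 4.224 × 10⁻¹⁰⁵ m³.
7.50 × 4.224 × 10⁻¹⁰⁵ m³ = 3.168 × 10⁻¹⁰⁴ m³

3.168 × 10⁻¹⁰⁴ m³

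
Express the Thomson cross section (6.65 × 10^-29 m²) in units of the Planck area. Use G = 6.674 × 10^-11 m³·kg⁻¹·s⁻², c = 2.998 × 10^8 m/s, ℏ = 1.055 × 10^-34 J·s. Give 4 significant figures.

2.545 × 10^41

Planck area: A_P = ℏG/c³ = 2.613 × 10^-70 m².
6.65 × 10^-29 / 2.613 × 10^-70 = 2.545 × 10^41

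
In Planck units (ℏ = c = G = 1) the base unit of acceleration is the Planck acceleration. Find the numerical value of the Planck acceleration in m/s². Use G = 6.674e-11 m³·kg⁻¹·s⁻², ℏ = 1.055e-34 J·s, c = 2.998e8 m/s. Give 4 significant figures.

a_P = √(c⁷/(ℏG))
  = √(3.092e103)
  = 5.560e51 m/s²

5.560e51 m/s²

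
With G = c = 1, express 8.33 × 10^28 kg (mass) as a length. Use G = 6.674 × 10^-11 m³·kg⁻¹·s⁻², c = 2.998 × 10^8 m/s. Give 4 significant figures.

In G = c = 1 units mass has dimensions of length; the conversion factor is G/c².
8.33 × 10^28 kg × (G/c²) = 61.85 m

61.85 m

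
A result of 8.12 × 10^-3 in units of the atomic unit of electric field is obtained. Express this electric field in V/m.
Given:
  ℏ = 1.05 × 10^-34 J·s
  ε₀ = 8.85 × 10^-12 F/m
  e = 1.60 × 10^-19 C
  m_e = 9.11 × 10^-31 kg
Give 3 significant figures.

4.23 × 10^9 V/m

One atomic unit of electric field: E_au = E_h/(e a₀) = m_e²e⁵/((4πε₀)³ℏ⁴) = 5.20 × 10^11 V/m.
8.12 × 10^-3 × 5.20 × 10^11 V/m = 4.23 × 10^9 V/m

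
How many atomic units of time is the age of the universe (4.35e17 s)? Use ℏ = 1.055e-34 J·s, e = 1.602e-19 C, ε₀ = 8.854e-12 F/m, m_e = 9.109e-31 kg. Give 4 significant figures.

atomic unit of time: τ_au = (4πε₀)²ℏ³/(m_e e⁴) = 2.423e-17 s.
4.35e17 / 2.423e-17 = 1.795e34

1.795e34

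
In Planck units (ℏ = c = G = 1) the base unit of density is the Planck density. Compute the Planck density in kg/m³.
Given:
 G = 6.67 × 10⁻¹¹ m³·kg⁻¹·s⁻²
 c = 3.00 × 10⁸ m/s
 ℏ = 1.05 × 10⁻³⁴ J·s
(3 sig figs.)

5.20 × 10⁹⁶ kg/m³

ρ_P = c⁵/(ℏG²)
  = 2.43 × 10⁴² / 4.67 × 10⁻⁵⁵
  = 5.20 × 10⁹⁶ kg/m³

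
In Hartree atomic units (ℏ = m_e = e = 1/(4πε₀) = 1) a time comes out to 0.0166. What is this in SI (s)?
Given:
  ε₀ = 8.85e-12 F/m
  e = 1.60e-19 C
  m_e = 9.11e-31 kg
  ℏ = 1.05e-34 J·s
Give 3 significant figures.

One atomic unit of time: τ_au = (4πε₀)²ℏ³/(m_e e⁴) = 2.40e-17 s.
0.0166 × 2.40e-17 s = 3.98e-19 s

3.98e-19 s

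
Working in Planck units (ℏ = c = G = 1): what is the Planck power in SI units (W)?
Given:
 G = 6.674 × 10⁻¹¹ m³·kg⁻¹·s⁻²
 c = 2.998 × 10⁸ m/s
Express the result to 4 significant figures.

3.629 × 10⁵² W

Dimensional analysis gives P_P = c⁵/G.
  = 2.422 × 10⁴² / 6.674 × 10⁻¹¹
  = 3.629 × 10⁵² W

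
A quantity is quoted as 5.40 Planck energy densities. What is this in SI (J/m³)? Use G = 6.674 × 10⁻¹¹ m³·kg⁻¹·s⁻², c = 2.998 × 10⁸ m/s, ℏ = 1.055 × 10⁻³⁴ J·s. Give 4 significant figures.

2.501 × 10¹¹⁴ J/m³

One Planck energy density: u_P = c⁷/(ℏG²) = 4.632 × 10¹¹³ J/m³.
5.40 × 4.632 × 10¹¹³ J/m³ = 2.501 × 10¹¹⁴ J/m³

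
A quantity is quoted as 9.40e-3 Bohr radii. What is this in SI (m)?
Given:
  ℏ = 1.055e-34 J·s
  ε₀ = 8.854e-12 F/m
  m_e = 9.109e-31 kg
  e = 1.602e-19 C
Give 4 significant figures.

One Bohr radius: a₀ = 4πε₀ℏ²/(m_e e²) = 5.297e-11 m.
9.40e-3 × 5.297e-11 m = 4.980e-13 m

4.980e-13 m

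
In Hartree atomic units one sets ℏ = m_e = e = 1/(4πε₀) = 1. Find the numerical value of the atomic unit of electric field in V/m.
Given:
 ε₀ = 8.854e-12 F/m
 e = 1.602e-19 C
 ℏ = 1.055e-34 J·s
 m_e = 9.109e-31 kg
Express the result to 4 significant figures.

E_au = E_h/(e a₀) = m_e²e⁵/((4πε₀)³ℏ⁴)
E_h = 4.354e-18 J
a₀ = 5.297e-11 m
E_h/(e·a₀) = 5.131e11 V/m

5.131e11 V/m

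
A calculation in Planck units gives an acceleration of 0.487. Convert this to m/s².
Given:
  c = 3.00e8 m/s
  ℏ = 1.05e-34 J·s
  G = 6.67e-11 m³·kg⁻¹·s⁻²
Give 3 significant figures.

2.72e51 m/s²

One Planck acceleration: a_P = √(c⁷/(ℏG)) = 5.59e51 m/s².
0.487 × 5.59e51 m/s² = 2.72e51 m/s²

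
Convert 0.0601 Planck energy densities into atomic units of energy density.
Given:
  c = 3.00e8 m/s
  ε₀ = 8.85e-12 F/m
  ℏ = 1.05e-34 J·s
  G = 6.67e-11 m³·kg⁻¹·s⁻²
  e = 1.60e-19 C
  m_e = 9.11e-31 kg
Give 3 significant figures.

9.34e98

Planck energy density: u_P = c⁷/(ℏG²) = 4.68e113 J/m³
atomic unit of energy density: u_au = E_h/a₀³ = m_e⁴e¹⁰/((4πε₀)⁵ℏ⁸) = 3.01e13 J/m³
0.0601 × 4.68e113 / 3.01e13 = 9.34e98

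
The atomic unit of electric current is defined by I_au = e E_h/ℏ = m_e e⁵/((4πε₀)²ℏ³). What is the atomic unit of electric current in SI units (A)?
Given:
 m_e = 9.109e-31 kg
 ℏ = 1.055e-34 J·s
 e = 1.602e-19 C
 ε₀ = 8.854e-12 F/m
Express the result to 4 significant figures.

6.612e-3 A

I_au = e E_h/ℏ = m_e e⁵/((4πε₀)²ℏ³)
E_h = 4.354e-18 J
e·E_h/ℏ = 6.612e-3 A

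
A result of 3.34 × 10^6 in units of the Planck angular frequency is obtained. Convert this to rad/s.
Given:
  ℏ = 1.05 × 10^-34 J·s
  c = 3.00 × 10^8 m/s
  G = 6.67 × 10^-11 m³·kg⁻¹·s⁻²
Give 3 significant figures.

6.22 × 10^49 rad/s

One Planck angular frequency: ω_P = √(c⁵/(ℏG)) = 1.86 × 10^43 rad/s.
3.34 × 10^6 × 1.86 × 10^43 rad/s = 6.22 × 10^49 rad/s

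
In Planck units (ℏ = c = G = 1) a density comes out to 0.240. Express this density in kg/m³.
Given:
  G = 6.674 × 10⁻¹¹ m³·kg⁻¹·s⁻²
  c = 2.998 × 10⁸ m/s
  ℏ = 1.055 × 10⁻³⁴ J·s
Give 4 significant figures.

1.237 × 10⁹⁶ kg/m³

One Planck density: ρ_P = c⁵/(ℏG²) = 5.154 × 10⁹⁶ kg/m³.
0.240 × 5.154 × 10⁹⁶ kg/m³ = 1.237 × 10⁹⁶ kg/m³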